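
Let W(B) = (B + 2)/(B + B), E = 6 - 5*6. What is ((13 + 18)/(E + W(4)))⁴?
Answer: 256/81 ≈ 3.1605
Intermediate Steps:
E = -24 (E = 6 - 1*30 = 6 - 30 = -24)
W(B) = (2 + B)/(2*B) (W(B) = (2 + B)/((2*B)) = (2 + B)*(1/(2*B)) = (2 + B)/(2*B))
((13 + 18)/(E + W(4)))⁴ = ((13 + 18)/(-24 + (½)*(2 + 4)/4))⁴ = (31/(-24 + (½)*(¼)*6))⁴ = (31/(-24 + ¾))⁴ = (31/(-93/4))⁴ = (31*(-4/93))⁴ = (-4/3)⁴ = 256/81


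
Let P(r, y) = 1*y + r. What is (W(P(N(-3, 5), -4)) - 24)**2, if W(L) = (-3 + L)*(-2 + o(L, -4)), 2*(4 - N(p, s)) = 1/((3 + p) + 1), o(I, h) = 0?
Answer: 289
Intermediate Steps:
N(p, s) = 4 - 1/(2*(4 + p)) (N(p, s) = 4 - 1/(2*((3 + p) + 1)) = 4 - 1/(2*(4 + p)))
P(r, y) = r + y (P(r, y) = y + r = r + y)
W(L) = 6 - 2*L (W(L) = (-3 + L)*(-2 + 0) = (-3 + L)*(-2) = 6 - 2*L)
(W(P(N(-3, 5), -4)) - 24)**2 = ((6 - 2*((31 + 8*(-3))/(2*(4 - 3)) - 4)) - 24)**2 = ((6 - 2*((1/2)*(31 - 24)/1 - 4)) - 24)**2 = ((6 - 2*((1/2)*1*7 - 4)) - 24)**2 = ((6 - 2*(7/2 - 4)) - 24)**2 = ((6 - 2*(-1/2)) - 24)**2 = ((6 + 1) - 24)**2 = (7 - 24)**2 = (-17)**2 = 289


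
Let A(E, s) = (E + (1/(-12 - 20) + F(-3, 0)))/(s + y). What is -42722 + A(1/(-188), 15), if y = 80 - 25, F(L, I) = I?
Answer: -899554443/21056 ≈ -42722.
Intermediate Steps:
y = 55
A(E, s) = (-1/32 + E)/(55 + s) (A(E, s) = (E + (1/(-12 - 20) + 0))/(s + 55) = (E + (1/(-32) + 0))/(55 + s) = (E + (-1/32 + 0))/(55 + s) = (E - 1/32)/(55 + s) = (-1/32 + E)/(55 + s))
-42722 + A(1/(-188), 15) = -42722 + (-1/32 + 1/(-188))/(55 + 15) = -42722 + (-1/32 - 1/188)/70 = -42722 + (1/70)*(-55/1504) = -42722 - 11/21056 = -899554443/21056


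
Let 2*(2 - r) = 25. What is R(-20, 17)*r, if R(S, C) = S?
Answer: 210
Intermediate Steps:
r = -21/2 (r = 2 - ½*25 = 2 - 25/2 = -21/2 ≈ -10.500)
R(-20, 17)*r = -20*(-21/2) = 210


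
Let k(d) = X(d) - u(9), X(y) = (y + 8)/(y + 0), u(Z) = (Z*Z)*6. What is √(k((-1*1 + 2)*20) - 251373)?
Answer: 2*I*√1574110/5 ≈ 501.85*I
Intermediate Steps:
u(Z) = 6*Z² (u(Z) = Z²*6 = 6*Z²)
X(y) = (8 + y)/y
k(d) = -486 + (8 + d)/d (k(d) = (8 + d)/d - 6*9² = (8 + d)/d - 6*81 = (8 + d)/d - 1*486 = (8 + d)/d - 486 = -486 + (8 + d)/d)
√(k((-1*1 + 2)*20) - 251373) = √((-485 + 8/(((-1*1 + 2)*20))) - 251373) = √((-485 + 8/(((-1 + 2)*20))) - 251373) = √((-485 + 8/((1*20))) - 251373) = √((-485 + 8/20) - 251373) = √((-485 + 8*(1/20)) - 251373) = √((-485 + ⅖) - 251373) = √(-2423/5 - 251373) = √(-1259288/5) = 2*I*√1574110/5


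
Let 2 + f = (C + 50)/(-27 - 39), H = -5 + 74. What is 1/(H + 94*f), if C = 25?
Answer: -11/2484 ≈ -0.0044283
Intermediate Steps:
H = 69
f = -69/22 (f = -2 + (25 + 50)/(-27 - 39) = -2 + 75/(-66) = -2 + 75*(-1/66) = -2 - 25/22 = -69/22 ≈ -3.1364)
1/(H + 94*f) = 1/(69 + 94*(-69/22)) = 1/(69 - 3243/11) = 1/(-2484/11) = -11/2484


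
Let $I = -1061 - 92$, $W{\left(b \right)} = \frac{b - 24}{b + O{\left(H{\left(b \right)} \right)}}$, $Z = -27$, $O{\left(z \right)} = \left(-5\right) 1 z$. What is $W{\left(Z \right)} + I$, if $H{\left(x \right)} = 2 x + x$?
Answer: $- \frac{145295}{126} \approx -1153.1$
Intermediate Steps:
$H{\left(x \right)} = 3 x$
$O{\left(z \right)} = - 5 z$
$W{\left(b \right)} = - \frac{-24 + b}{14 b}$ ($W{\left(b \right)} = \frac{b - 24}{b - 5 \cdot 3 b} = \frac{-24 + b}{b - 15 b} = \frac{-24 + b}{\left(-14\right) b} = \left(-24 + b\right) \left(- \frac{1}{14 b}\right) = - \frac{-24 + b}{14 b}$)
$I = -1153$ ($I = -1061 - 92 = -1153$)
$W{\left(Z \right)} + I = \frac{24 - -27}{14 \left(-27\right)} - 1153 = \frac{1}{14} \left(- \frac{1}{27}\right) \left(24 + 27\right) - 1153 = \frac{1}{14} \left(- \frac{1}{27}\right) 51 - 1153 = - \frac{17}{126} - 1153 = - \frac{145295}{126}$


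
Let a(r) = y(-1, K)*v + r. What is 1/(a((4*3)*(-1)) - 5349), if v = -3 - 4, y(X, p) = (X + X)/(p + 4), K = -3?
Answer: -1/5347 ≈ -0.00018702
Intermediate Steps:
y(X, p) = 2*X/(4 + p) (y(X, p) = (2*X)/(4 + p) = 2*X/(4 + p))
v = -7
a(r) = 14 + r (a(r) = (2*(-1)/(4 - 3))*(-7) + r = (2*(-1)/1)*(-7) + r = (2*(-1)*1)*(-7) + r = -2*(-7) + r = 14 + r)
1/(a((4*3)*(-1)) - 5349) = 1/((14 + (4*3)*(-1)) - 5349) = 1/((14 + 12*(-1)) - 5349) = 1/((14 - 12) - 5349) = 1/(2 - 5349) = 1/(-5347) = -1/5347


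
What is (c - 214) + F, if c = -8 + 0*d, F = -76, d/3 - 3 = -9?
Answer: -298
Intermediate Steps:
d = -18 (d = 9 + 3*(-9) = 9 - 27 = -18)
c = -8 (c = -8 + 0*(-18) = -8 + 0 = -8)
(c - 214) + F = (-8 - 214) - 76 = -222 - 76 = -298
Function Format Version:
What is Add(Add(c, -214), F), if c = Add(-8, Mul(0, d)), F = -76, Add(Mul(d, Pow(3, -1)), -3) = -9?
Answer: -298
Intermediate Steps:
d = -18 (d = Add(9, Mul(3, -9)) = Add(9, -27) = -18)
c = -8 (c = Add(-8, Mul(0, -18)) = Add(-8, 0) = -8)
Add(Add(c, -214), F) = Add(Add(-8, -214), -76) = Add(-222, -76) = -298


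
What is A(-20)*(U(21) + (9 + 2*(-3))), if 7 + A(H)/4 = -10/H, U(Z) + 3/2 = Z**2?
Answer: -11505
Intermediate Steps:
U(Z) = -3/2 + Z**2
A(H) = -28 - 40/H (A(H) = -28 + 4*(-10/H) = -28 - 40/H)
A(-20)*(U(21) + (9 + 2*(-3))) = (-28 - 40/(-20))*((-3/2 + 21**2) + (9 + 2*(-3))) = (-28 - 40*(-1/20))*((-3/2 + 441) + (9 - 6)) = (-28 + 2)*(879/2 + 3) = -26*885/2 = -11505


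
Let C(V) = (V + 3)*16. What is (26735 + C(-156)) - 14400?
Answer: 9887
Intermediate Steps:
C(V) = 48 + 16*V (C(V) = (3 + V)*16 = 48 + 16*V)
(26735 + C(-156)) - 14400 = (26735 + (48 + 16*(-156))) - 14400 = (26735 + (48 - 2496)) - 14400 = (26735 - 2448) - 14400 = 24287 - 14400 = 9887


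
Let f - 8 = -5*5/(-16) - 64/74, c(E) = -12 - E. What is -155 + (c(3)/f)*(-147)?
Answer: 507265/5149 ≈ 98.517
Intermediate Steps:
f = 5149/592 (f = 8 + (-5*5/(-16) - 64/74) = 8 + (-25*(-1/16) - 64*1/74) = 8 + (25/16 - 32/37) = 8 + 413/592 = 5149/592 ≈ 8.6976)
-155 + (c(3)/f)*(-147) = -155 + ((-12 - 1*3)/(5149/592))*(-147) = -155 + ((-12 - 3)*(592/5149))*(-147) = -155 - 15*592/5149*(-147) = -155 - 8880/5149*(-147) = -155 + 1305360/5149 = 507265/5149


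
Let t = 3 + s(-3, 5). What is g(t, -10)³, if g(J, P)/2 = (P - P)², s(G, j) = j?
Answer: 0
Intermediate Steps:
t = 8 (t = 3 + 5 = 8)
g(J, P) = 0 (g(J, P) = 2*(P - P)² = 2*0² = 2*0 = 0)
g(t, -10)³ = 0³ = 0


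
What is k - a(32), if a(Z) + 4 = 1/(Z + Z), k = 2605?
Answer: 166975/64 ≈ 2609.0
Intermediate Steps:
a(Z) = -4 + 1/(2*Z) (a(Z) = -4 + 1/(Z + Z) = -4 + 1/(2*Z))
k - a(32) = 2605 - (-4 + (½)/32) = 2605 - (-4 + (½)*(1/32)) = 2605 - (-4 + 1/64) = 2605 - 1*(-255/64) = 2605 + 255/64 = 166975/64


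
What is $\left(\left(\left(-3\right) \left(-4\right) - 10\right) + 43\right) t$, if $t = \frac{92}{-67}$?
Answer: $- \frac{4140}{67} \approx -61.791$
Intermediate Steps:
$t = - \frac{92}{67}$ ($t = 92 \left(- \frac{1}{67}\right) = - \frac{92}{67} \approx -1.3731$)
$\left(\left(\left(-3\right) \left(-4\right) - 10\right) + 43\right) t = \left(\left(\left(-3\right) \left(-4\right) - 10\right) + 43\right) \left(- \frac{92}{67}\right) = \left(\left(12 - 10\right) + 43\right) \left(- \frac{92}{67}\right) = \left(2 + 43\right) \left(- \frac{92}{67}\right) = 45 \left(- \frac{92}{67}\right) = - \frac{4140}{67}$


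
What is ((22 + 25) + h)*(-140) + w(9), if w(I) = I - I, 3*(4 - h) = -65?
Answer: -30520/3 ≈ -10173.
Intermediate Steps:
h = 77/3 (h = 4 - ⅓*(-65) = 4 + 65/3 = 77/3 ≈ 25.667)
w(I) = 0
((22 + 25) + h)*(-140) + w(9) = ((22 + 25) + 77/3)*(-140) + 0 = (47 + 77/3)*(-140) + 0 = (218/3)*(-140) + 0 = -30520/3 + 0 = -30520/3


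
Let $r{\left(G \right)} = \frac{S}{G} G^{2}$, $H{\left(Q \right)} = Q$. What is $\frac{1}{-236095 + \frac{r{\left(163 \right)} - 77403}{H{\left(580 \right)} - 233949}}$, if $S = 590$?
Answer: $- \frac{233369}{55097272822} \approx -4.2356 \cdot 10^{-6}$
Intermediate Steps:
$r{\left(G \right)} = 590 G$ ($r{\left(G \right)} = \frac{590}{G} G^{2} = 590 G$)
$\frac{1}{-236095 + \frac{r{\left(163 \right)} - 77403}{H{\left(580 \right)} - 233949}} = \frac{1}{-236095 + \frac{590 \cdot 163 - 77403}{580 - 233949}} = \frac{1}{-236095 + \frac{96170 - 77403}{-233369}} = \frac{1}{-236095 + 18767 \left(- \frac{1}{233369}\right)} = \frac{1}{-236095 - \frac{18767}{233369}} = \frac{1}{- \frac{55097272822}{233369}} = - \frac{233369}{55097272822}$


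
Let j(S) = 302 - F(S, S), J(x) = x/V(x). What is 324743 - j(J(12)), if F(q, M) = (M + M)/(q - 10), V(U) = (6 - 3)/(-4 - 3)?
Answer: 6164407/19 ≈ 3.2444e+5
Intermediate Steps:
V(U) = -3/7 (V(U) = 3/(-7) = 3*(-1/7) = -3/7)
F(q, M) = 2*M/(-10 + q) (F(q, M) = (2*M)/(-10 + q) = 2*M/(-10 + q))
J(x) = -7*x/3 (J(x) = x/(-3/7) = x*(-7/3) = -7*x/3)
j(S) = 302 - 2*S/(-10 + S)
324743 - j(J(12)) = 324743 - 20*(-151 + 15*(-7/3*12))/(-10 - 7/3*12) = 324743 - 20*(-151 + 15*(-28))/(-10 - 28) = 324743 - 20*(-151 - 420)/(-38) = 324743 - 20*(-1)*(-571)/38 = 324743 - 1*5710/19 = 324743 - 5710/19 = 6164407/19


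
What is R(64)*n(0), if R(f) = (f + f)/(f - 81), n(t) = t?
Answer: 0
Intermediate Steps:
R(f) = 2*f/(-81 + f) (R(f) = (2*f)/(-81 + f) = 2*f/(-81 + f))
R(64)*n(0) = (2*64/(-81 + 64))*0 = (2*64/(-17))*0 = (2*64*(-1/17))*0 = -128/17*0 = 0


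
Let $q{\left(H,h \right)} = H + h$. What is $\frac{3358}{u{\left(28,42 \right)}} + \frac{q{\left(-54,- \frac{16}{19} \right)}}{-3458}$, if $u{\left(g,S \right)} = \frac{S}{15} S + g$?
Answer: $\frac{233283}{10108} \approx 23.079$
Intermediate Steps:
$u{\left(g,S \right)} = g + \frac{S^{2}}{15}$ ($u{\left(g,S \right)} = S \frac{1}{15} S + g = \frac{S}{15} S + g = \frac{S^{2}}{15} + g = g + \frac{S^{2}}{15}$)
$\frac{3358}{u{\left(28,42 \right)}} + \frac{q{\left(-54,- \frac{16}{19} \right)}}{-3458} = \frac{3358}{28 + \frac{42^{2}}{15}} + \frac{-54 - \frac{16}{19}}{-3458} = \frac{3358}{28 + \frac{1}{15} \cdot 1764} + \left(-54 - \frac{16}{19}\right) \left(- \frac{1}{3458}\right) = \frac{3358}{28 + \frac{588}{5}} + \left(-54 - \frac{16}{19}\right) \left(- \frac{1}{3458}\right) = \frac{3358}{\frac{728}{5}} - - \frac{521}{32851} = 3358 \cdot \frac{5}{728} + \frac{521}{32851} = \frac{8395}{364} + \frac{521}{32851} = \frac{233283}{10108}$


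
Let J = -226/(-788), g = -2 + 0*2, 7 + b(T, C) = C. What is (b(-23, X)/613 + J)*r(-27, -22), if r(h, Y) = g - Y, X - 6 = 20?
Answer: 767550/120761 ≈ 6.3559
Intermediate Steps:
X = 26 (X = 6 + 20 = 26)
b(T, C) = -7 + C
g = -2 (g = -2 + 0 = -2)
r(h, Y) = -2 - Y
J = 113/394 (J = -226*(-1/788) = 113/394 ≈ 0.28680)
(b(-23, X)/613 + J)*r(-27, -22) = ((-7 + 26)/613 + 113/394)*(-2 - 1*(-22)) = (19*(1/613) + 113/394)*(-2 + 22) = (19/613 + 113/394)*20 = (76755/241522)*20 = 767550/120761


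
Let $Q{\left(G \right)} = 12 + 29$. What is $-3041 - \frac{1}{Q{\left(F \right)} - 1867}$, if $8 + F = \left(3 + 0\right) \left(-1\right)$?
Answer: $- \frac{5552865}{1826} \approx -3041.0$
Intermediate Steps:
$F = -11$ ($F = -8 + \left(3 + 0\right) \left(-1\right) = -8 + 3 \left(-1\right) = -8 - 3 = -11$)
$Q{\left(G \right)} = 41$
$-3041 - \frac{1}{Q{\left(F \right)} - 1867} = -3041 - \frac{1}{41 - 1867} = -3041 - \frac{1}{-1826} = -3041 - - \frac{1}{1826} = -3041 + \frac{1}{1826} = - \frac{5552865}{1826}$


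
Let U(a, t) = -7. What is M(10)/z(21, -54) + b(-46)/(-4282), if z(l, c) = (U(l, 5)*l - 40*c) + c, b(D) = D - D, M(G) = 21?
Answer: 7/653 ≈ 0.010720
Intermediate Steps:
b(D) = 0
z(l, c) = -39*c - 7*l (z(l, c) = (-7*l - 40*c) + c = (-40*c - 7*l) + c = -39*c - 7*l)
M(10)/z(21, -54) + b(-46)/(-4282) = 21/(-39*(-54) - 7*21) + 0/(-4282) = 21/(2106 - 147) + 0*(-1/4282) = 21/1959 + 0 = 21*(1/1959) + 0 = 7/653 + 0 = 7/653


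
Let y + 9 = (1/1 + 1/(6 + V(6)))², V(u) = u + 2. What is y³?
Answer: -3645153819/7529536 ≈ -484.11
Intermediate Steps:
V(u) = 2 + u
y = -1539/196 (y = -9 + (1/1 + 1/(6 + (2 + 6)))² = -9 + (1 + 1/(6 + 8))² = -9 + (1 + 1/14)² = -9 + (15/14)² = -9 + 225/196 = -1539/196 ≈ -7.8520)
y³ = (-1539/196)³ = -3645153819/7529536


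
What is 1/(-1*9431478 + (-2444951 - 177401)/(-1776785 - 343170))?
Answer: -2119955/19994306321138 ≈ -1.0603e-7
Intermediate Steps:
1/(-1*9431478 + (-2444951 - 177401)/(-1776785 - 343170)) = 1/(-9431478 - 2622352/(-2119955)) = 1/(-9431478 - 2622352*(-1/2119955)) = 1/(-9431478 + 2622352/2119955) = 1/(-19994306321138/2119955) = -2119955/19994306321138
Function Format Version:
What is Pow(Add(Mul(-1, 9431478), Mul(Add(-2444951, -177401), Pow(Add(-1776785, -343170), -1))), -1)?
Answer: Rational(-2119955, 19994306321138) ≈ -1.0603e-7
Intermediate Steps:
Pow(Add(Mul(-1, 9431478), Mul(Add(-2444951, -177401), Pow(Add(-1776785, -343170), -1))), -1) = Pow(Add(-9431478, Mul(-2622352, Pow(-2119955, -1))), -1) = Pow(Add(-9431478, Mul(-2622352, Rational(-1, 2119955))), -1) = Pow(Add(-9431478, Rational(2622352, 2119955)), -1) = Pow(Rational(-19994306321138, 2119955), -1) = Rational(-2119955, 19994306321138)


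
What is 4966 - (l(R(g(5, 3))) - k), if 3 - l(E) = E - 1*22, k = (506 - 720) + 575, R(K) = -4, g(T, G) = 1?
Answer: 5298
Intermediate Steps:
k = 361 (k = -214 + 575 = 361)
l(E) = 25 - E (l(E) = 3 - (E - 1*22) = 3 - (E - 22) = 3 - (-22 + E) = 3 + (22 - E) = 25 - E)
4966 - (l(R(g(5, 3))) - k) = 4966 - ((25 - 1*(-4)) - 1*361) = 4966 - ((25 + 4) - 361) = 4966 - (29 - 361) = 4966 - 1*(-332) = 4966 + 332 = 5298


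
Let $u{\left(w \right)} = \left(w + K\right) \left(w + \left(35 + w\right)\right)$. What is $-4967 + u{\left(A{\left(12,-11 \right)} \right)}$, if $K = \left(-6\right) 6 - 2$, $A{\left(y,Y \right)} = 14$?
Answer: $-6479$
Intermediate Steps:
$K = -38$ ($K = -36 - 2 = -38$)
$u{\left(w \right)} = \left(-38 + w\right) \left(35 + 2 w\right)$ ($u{\left(w \right)} = \left(w - 38\right) \left(w + \left(35 + w\right)\right) = \left(-38 + w\right) \left(35 + 2 w\right)$)
$-4967 + u{\left(A{\left(12,-11 \right)} \right)} = -4967 - \left(1904 - 392\right) = -4967 - 1512 = -6479$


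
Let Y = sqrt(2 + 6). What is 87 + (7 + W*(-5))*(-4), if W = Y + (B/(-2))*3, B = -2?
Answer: 119 + 40*sqrt(2) ≈ 175.57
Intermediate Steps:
Y = 2*sqrt(2) (Y = sqrt(8) = 2*sqrt(2) ≈ 2.8284)
W = 3 + 2*sqrt(2) (W = 2*sqrt(2) - 2/(-2)*3 = 2*sqrt(2) - 2*(-1/2)*3 = 2*sqrt(2) + 1*3 = 2*sqrt(2) + 3 = 3 + 2*sqrt(2) ≈ 5.8284)
87 + (7 + W*(-5))*(-4) = 87 + (7 + (3 + 2*sqrt(2))*(-5))*(-4) = 87 + (7 + (-15 - 10*sqrt(2)))*(-4) = 87 + (-8 - 10*sqrt(2))*(-4) = 87 + (32 + 40*sqrt(2)) = 119 + 40*sqrt(2)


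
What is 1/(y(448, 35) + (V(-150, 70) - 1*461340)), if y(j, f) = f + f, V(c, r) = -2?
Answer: -1/461272 ≈ -2.1679e-6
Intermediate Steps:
y(j, f) = 2*f
1/(y(448, 35) + (V(-150, 70) - 1*461340)) = 1/(2*35 + (-2 - 1*461340)) = 1/(70 + (-2 - 461340)) = 1/(70 - 461342) = 1/(-461272) = -1/461272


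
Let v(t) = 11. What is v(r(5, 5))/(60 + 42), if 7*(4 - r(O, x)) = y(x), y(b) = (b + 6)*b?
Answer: 11/102 ≈ 0.10784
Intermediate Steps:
y(b) = b*(6 + b) (y(b) = (6 + b)*b = b*(6 + b))
r(O, x) = 4 - x*(6 + x)/7
v(r(5, 5))/(60 + 42) = 11/(60 + 42) = 11/102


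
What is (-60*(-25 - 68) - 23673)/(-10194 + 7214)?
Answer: 18093/2980 ≈ 6.0715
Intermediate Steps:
(-60*(-25 - 68) - 23673)/(-10194 + 7214) = (-60*(-93) - 23673)/(-2980) = (5580 - 23673)*(-1/2980) = -18093*(-1/2980) = 18093/2980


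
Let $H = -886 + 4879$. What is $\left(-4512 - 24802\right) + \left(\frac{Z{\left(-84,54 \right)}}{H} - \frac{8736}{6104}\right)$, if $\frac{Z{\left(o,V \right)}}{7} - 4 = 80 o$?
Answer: $- \frac{12764284634}{435237} \approx -29327.0$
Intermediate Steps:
$H = 3993$
$Z{\left(o,V \right)} = 28 + 560 o$ ($Z{\left(o,V \right)} = 28 + 7 \cdot 80 o = 28 + 560 o$)
$\left(-4512 - 24802\right) + \left(\frac{Z{\left(-84,54 \right)}}{H} - \frac{8736}{6104}\right) = \left(-4512 - 24802\right) + \left(\frac{28 + 560 \left(-84\right)}{3993} - \frac{8736}{6104}\right) = -29314 + \left(\left(28 - 47040\right) \frac{1}{3993} - \frac{156}{109}\right) = -29314 - \frac{5747216}{435237} = - \frac{12764284634}{435237}$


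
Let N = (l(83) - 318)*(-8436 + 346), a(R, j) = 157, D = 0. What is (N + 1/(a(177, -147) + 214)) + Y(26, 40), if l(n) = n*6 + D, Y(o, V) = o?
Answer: -540240553/371 ≈ -1.4562e+6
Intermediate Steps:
l(n) = 6*n (l(n) = n*6 + 0 = 6*n + 0 = 6*n)
N = -1456200 (N = (6*83 - 318)*(-8436 + 346) = (498 - 318)*(-8090) = 180*(-8090) = -1456200)
(N + 1/(a(177, -147) + 214)) + Y(26, 40) = (-1456200 + 1/(157 + 214)) + 26 = (-1456200 + 1/371) + 26 = -540250199/371 + 26 = -540240553/371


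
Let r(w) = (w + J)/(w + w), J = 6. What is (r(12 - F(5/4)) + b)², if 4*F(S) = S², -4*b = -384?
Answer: 20673551089/2208196 ≈ 9362.2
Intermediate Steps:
b = 96 (b = -¼*(-384) = 96)
F(S) = S²/4
r(w) = (6 + w)/(2*w) (r(w) = (w + 6)/(w + w) = (6 + w)/((2*w)) = (6 + w)*(1/(2*w)) = (6 + w)/(2*w))
(r(12 - F(5/4)) + b)² = ((6 + (12 - (5/4)²/4))/(2*(12 - (5/4)²/4)) + 96)² = ((6 + (12 - 25/(4*16)))/(2*(12 - 25/(4*16))) + 96)² = ((6 + (12 - 1*25/64))/(2*(12 - 1*25/64)) + 96)² = ((6 + (12 - 25/64))/(2*(12 - 25/64)) + 96)² = ((6 + 743/64)/(2*(743/64)) + 96)² = ((½)*(64/743)*(1127/64) + 96)² = (1127/1486 + 96)² = (143783/1486)² = 20673551089/2208196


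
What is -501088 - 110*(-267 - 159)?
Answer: -454228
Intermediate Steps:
-501088 - 110*(-267 - 159) = -501088 - 110*(-426) = -501088 - 1*(-46860) = -501088 + 46860 = -454228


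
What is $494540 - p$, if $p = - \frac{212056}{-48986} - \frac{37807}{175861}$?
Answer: $\frac{43472363505187}{87905377} \approx 4.9454 \cdot 10^{5}$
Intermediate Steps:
$p = \frac{361636393}{87905377}$ ($p = \left(-212056\right) \left(- \frac{1}{48986}\right) - \frac{5401}{25123} = \frac{106028}{24493} - \frac{5401}{25123} = \frac{361636393}{87905377} \approx 4.1139$)
$494540 - p = 494540 - \frac{361636393}{87905377} = \frac{43472363505187}{87905377}$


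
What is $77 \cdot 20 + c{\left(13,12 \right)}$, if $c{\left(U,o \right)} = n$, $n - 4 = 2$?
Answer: $1546$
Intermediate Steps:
$n = 6$ ($n = 4 + 2 = 6$)
$c{\left(U,o \right)} = 6$
$77 \cdot 20 + c{\left(13,12 \right)} = 77 \cdot 20 + 6 = 1540 + 6 = 1546$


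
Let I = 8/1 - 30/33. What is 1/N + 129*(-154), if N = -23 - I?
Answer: -6575657/331 ≈ -19866.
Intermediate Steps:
I = 78/11 (I = 8*1 - 30*1/33 = 8 - 10/11 = 78/11 ≈ 7.0909)
N = -331/11 (N = -23 - 1*78/11 = -23 - 78/11 = -331/11 ≈ -30.091)
1/N + 129*(-154) = 1/(-331/11) + 129*(-154) = -11/331 - 19866 = -6575657/331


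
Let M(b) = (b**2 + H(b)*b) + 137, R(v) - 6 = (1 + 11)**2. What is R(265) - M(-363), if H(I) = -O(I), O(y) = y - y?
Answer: -131756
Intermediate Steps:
R(v) = 150 (R(v) = 6 + (1 + 11)**2 = 6 + 12**2 = 6 + 144 = 150)
O(y) = 0
H(I) = 0 (H(I) = -1*0 = 0)
M(b) = 137 + b**2 (M(b) = (b**2 + 0*b) + 137 = (b**2 + 0) + 137 = b**2 + 137 = 137 + b**2)
R(265) - M(-363) = 150 - (137 + (-363)**2) = 150 - (137 + 131769) = 150 - 1*131906 = 150 - 131906 = -131756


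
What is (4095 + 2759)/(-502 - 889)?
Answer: -6854/1391 ≈ -4.9274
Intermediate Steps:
(4095 + 2759)/(-502 - 889) = 6854/(-1391) = 6854*(-1/1391) = -6854/1391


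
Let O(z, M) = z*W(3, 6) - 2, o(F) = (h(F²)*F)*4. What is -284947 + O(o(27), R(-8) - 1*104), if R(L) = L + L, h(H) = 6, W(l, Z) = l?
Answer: -283005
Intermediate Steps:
R(L) = 2*L
o(F) = 24*F (o(F) = (6*F)*4 = 24*F)
O(z, M) = -2 + 3*z (O(z, M) = z*3 - 2 = 3*z - 2 = -2 + 3*z)
-284947 + O(o(27), R(-8) - 1*104) = -284947 + (-2 + 3*(24*27)) = -284947 + (-2 + 3*648) = -284947 + (-2 + 1944) = -284947 + 1942 = -283005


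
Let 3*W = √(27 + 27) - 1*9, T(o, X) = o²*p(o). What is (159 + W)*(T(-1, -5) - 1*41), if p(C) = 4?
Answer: -5772 - 37*√6 ≈ -5862.6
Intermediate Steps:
T(o, X) = 4*o² (T(o, X) = o²*4 = 4*o²)
W = -3 + √6 (W = (√(27 + 27) - 1*9)/3 = (√54 - 9)/3 = (3*√6 - 9)/3 = (-9 + 3*√6)/3 = -3 + √6 ≈ -0.55051)
(159 + W)*(T(-1, -5) - 1*41) = (159 + (-3 + √6))*(4*(-1)² - 1*41) = (156 + √6)*(4*1 - 41) = (156 + √6)*(4 - 41) = (156 + √6)*(-37) = -5772 - 37*√6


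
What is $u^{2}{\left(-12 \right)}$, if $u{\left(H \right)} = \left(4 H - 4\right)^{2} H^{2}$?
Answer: $151613669376$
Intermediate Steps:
$u{\left(H \right)} = H^{2} \left(-4 + 4 H\right)^{2}$ ($u{\left(H \right)} = \left(-4 + 4 H\right)^{2} H^{2} = H^{2} \left(-4 + 4 H\right)^{2}$)
$u^{2}{\left(-12 \right)} = \left(16 \left(-12\right)^{2} \left(-1 - 12\right)^{2}\right)^{2} = \left(16 \cdot 144 \left(-13\right)^{2}\right)^{2} = \left(16 \cdot 144 \cdot 169\right)^{2} = 389376^{2} = 151613669376$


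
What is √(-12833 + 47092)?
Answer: √34259 ≈ 185.09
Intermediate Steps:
√(-12833 + 47092) = √34259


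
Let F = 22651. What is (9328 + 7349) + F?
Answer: 39328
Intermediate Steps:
(9328 + 7349) + F = (9328 + 7349) + 22651 = 16677 + 22651 = 39328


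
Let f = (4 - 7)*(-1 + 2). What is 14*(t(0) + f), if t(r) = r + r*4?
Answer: -42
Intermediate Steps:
t(r) = 5*r (t(r) = r + 4*r = 5*r)
f = -3 (f = -3*1 = -3)
14*(t(0) + f) = 14*(5*0 - 3) = 14*(0 - 3) = 14*(-3) = -42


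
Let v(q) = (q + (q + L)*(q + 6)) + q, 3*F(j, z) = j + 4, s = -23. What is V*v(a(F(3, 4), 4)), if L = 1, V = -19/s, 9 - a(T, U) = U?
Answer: 1444/23 ≈ 62.783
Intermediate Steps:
F(j, z) = 4/3 + j/3 (F(j, z) = (j + 4)/3 = (4 + j)/3 = 4/3 + j/3)
a(T, U) = 9 - U
V = 19/23 (V = -19/(-23) = -19*(-1/23) = 19/23 ≈ 0.82609)
v(q) = 2*q + (1 + q)*(6 + q) (v(q) = (q + (q + 1)*(q + 6)) + q = (q + (1 + q)*(6 + q)) + q = 2*q + (1 + q)*(6 + q))
V*v(a(F(3, 4), 4)) = 19*(6 + (9 - 1*4)² + 9*(9 - 1*4))/23 = 19*(6 + (9 - 4)² + 9*(9 - 4))/23 = 19*(6 + 5² + 9*5)/23 = 19*(6 + 25 + 45)/23 = (19/23)*76 = 1444/23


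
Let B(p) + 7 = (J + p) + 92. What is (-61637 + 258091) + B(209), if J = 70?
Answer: 196818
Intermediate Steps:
B(p) = 155 + p (B(p) = -7 + ((70 + p) + 92) = -7 + (162 + p) = 155 + p)
(-61637 + 258091) + B(209) = (-61637 + 258091) + (155 + 209) = 196454 + 364 = 196818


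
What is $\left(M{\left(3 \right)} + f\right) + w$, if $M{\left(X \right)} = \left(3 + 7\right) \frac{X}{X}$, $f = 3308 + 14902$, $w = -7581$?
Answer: $10639$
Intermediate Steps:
$f = 18210$
$M{\left(X \right)} = 10$ ($M{\left(X \right)} = 10 \cdot 1 = 10$)
$\left(M{\left(3 \right)} + f\right) + w = \left(10 + 18210\right) - 7581 = 18220 - 7581 = 10639$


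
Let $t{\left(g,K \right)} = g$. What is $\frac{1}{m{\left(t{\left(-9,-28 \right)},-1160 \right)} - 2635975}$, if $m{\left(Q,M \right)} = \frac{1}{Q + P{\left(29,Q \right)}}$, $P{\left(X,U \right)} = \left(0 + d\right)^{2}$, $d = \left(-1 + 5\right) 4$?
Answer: $- \frac{247}{651085824} \approx -3.7937 \cdot 10^{-7}$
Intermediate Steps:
$d = 16$ ($d = 4 \cdot 4 = 16$)
$P{\left(X,U \right)} = 256$ ($P{\left(X,U \right)} = \left(0 + 16\right)^{2} = 16^{2} = 256$)
$m{\left(Q,M \right)} = \frac{1}{256 + Q}$ ($m{\left(Q,M \right)} = \frac{1}{Q + 256} = \frac{1}{256 + Q}$)
$\frac{1}{m{\left(t{\left(-9,-28 \right)},-1160 \right)} - 2635975} = \frac{1}{\frac{1}{256 - 9} - 2635975} = \frac{1}{\frac{1}{247} - 2635975} = \frac{1}{- \frac{651085824}{247}} = - \frac{247}{651085824}$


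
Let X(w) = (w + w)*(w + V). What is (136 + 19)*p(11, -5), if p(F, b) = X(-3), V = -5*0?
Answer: 2790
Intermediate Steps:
V = 0
X(w) = 2*w² (X(w) = (w + w)*(w + 0) = (2*w)*w = 2*w²)
p(F, b) = 18 (p(F, b) = 2*(-3)² = 2*9 = 18)
(136 + 19)*p(11, -5) = (136 + 19)*18 = 155*18 = 2790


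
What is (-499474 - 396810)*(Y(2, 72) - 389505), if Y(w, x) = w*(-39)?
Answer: 349177009572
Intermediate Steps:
Y(w, x) = -39*w
(-499474 - 396810)*(Y(2, 72) - 389505) = (-499474 - 396810)*(-39*2 - 389505) = -896284*(-78 - 389505) = -896284*(-389583) = 349177009572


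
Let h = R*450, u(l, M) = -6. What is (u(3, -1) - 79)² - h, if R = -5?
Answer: 9475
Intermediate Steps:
h = -2250 (h = -5*450 = -2250)
(u(3, -1) - 79)² - h = (-6 - 79)² - 1*(-2250) = (-85)² + 2250 = 7225 + 2250 = 9475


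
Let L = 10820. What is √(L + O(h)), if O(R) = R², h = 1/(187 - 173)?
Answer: √2120721/14 ≈ 104.02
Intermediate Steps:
h = 1/14 ≈ 0.071429
√(L + O(h)) = √(10820 + (1/14)²) = √(10820 + 1/196) = √(2120721/196) = √2120721/14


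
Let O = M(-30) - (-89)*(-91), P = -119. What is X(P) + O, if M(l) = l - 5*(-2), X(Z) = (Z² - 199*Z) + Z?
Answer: 29604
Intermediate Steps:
X(Z) = Z² - 198*Z
M(l) = 10 + l (M(l) = l + 10 = 10 + l)
O = -8119 (O = (10 - 30) - (-89)*(-91) = -20 - 1*8099 = -20 - 8099 = -8119)
X(P) + O = -119*(-198 - 119) - 8119 = -119*(-317) - 8119 = 37723 - 8119 = 29604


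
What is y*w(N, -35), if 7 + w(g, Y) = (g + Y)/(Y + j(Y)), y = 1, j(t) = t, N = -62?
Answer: -393/70 ≈ -5.6143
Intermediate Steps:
w(g, Y) = -7 + (Y + g)/(2*Y) (w(g, Y) = -7 + (g + Y)/(Y + Y) = -7 + (Y + g)/((2*Y)) = -7 + (Y + g)*(1/(2*Y)) = -7 + (Y + g)/(2*Y))
y*w(N, -35) = 1*((½)*(-62 - 13*(-35))/(-35)) = 1*((½)*(-1/35)*(-62 + 455)) = 1*((½)*(-1/35)*393) = 1*(-393/70) = -393/70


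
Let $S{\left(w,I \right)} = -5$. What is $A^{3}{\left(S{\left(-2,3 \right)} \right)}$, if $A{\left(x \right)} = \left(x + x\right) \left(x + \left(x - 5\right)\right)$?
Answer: $3375000$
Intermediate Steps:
$A{\left(x \right)} = 2 x \left(-5 + 2 x\right)$ ($A{\left(x \right)} = 2 x \left(x + \left(-5 + x\right)\right) = 2 x \left(-5 + 2 x\right)$)
$A^{3}{\left(S{\left(-2,3 \right)} \right)} = \left(2 \left(-5\right) \left(-5 + 2 \left(-5\right)\right)\right)^{3} = \left(2 \left(-5\right) \left(-5 - 10\right)\right)^{3} = \left(2 \left(-5\right) \left(-15\right)\right)^{3} = 150^{3} = 3375000$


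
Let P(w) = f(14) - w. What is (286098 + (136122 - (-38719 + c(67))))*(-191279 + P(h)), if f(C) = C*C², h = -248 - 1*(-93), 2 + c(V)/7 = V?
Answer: -86745975920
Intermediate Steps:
c(V) = -14 + 7*V
h = -155 (h = -248 + 93 = -155)
f(C) = C³
P(w) = 2744 - w (P(w) = 14³ - w = 2744 - w)
(286098 + (136122 - (-38719 + c(67))))*(-191279 + P(h)) = (286098 + (136122 - (-38719 + (-14 + 7*67))))*(-191279 + (2744 - 1*(-155))) = (286098 + (136122 - (-38719 + (-14 + 469))))*(-191279 + (2744 + 155)) = (286098 + (136122 - (-38719 + 455)))*(-191279 + 2899) = (286098 + (136122 - 1*(-38264)))*(-188380) = (286098 + (136122 + 38264))*(-188380) = (286098 + 174386)*(-188380) = 460484*(-188380) = -86745975920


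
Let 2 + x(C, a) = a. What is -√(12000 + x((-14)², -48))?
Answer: -5*√478 ≈ -109.32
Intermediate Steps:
x(C, a) = -2 + a
-√(12000 + x((-14)², -48)) = -√(12000 + (-2 - 48)) = -√(12000 - 50) = -√11950 = -5*√478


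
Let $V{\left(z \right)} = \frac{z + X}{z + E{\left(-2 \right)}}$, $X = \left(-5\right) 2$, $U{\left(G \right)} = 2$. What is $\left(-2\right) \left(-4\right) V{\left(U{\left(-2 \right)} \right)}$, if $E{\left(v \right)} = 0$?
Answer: $-32$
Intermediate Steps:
$X = -10$
$V{\left(z \right)} = \frac{-10 + z}{z}$ ($V{\left(z \right)} = \frac{z - 10}{z + 0} = \frac{-10 + z}{z}$)
$\left(-2\right) \left(-4\right) V{\left(U{\left(-2 \right)} \right)} = \left(-2\right) \left(-4\right) \frac{-10 + 2}{2} = 8 \cdot \frac{1}{2} \left(-8\right) = 8 \left(-4\right) = -32$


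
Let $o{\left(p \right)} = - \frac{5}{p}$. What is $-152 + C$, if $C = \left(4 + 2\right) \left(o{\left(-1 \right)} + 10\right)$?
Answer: $-62$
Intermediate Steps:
$C = 90$ ($C = \left(4 + 2\right) \left(- \frac{5}{-1} + 10\right) = 6 \left(\left(-5\right) \left(-1\right) + 10\right) = 6 \left(5 + 10\right) = 6 \cdot 15 = 90$)
$-152 + C = -152 + 90 = -62$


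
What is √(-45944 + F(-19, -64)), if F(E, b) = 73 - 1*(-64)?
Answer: I*√45807 ≈ 214.03*I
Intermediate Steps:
F(E, b) = 137 (F(E, b) = 73 + 64 = 137)
√(-45944 + F(-19, -64)) = √(-45944 + 137) = √(-45807) = I*√45807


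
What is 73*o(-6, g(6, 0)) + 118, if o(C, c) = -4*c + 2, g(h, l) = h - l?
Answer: -1488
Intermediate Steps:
o(C, c) = 2 - 4*c
73*o(-6, g(6, 0)) + 118 = 73*(2 - 4*(6 - 1*0)) + 118 = 73*(2 - 4*(6 + 0)) + 118 = 73*(2 - 4*6) + 118 = 73*(2 - 24) + 118 = 73*(-22) + 118 = -1606 + 118 = -1488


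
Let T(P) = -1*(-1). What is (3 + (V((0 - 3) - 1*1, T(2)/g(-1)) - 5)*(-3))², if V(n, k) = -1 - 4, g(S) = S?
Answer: 1089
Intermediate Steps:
T(P) = 1
V(n, k) = -5
(3 + (V((0 - 3) - 1*1, T(2)/g(-1)) - 5)*(-3))² = (3 + (-5 - 5)*(-3))² = (3 - 10*(-3))² = (3 + 30)² = 33² = 1089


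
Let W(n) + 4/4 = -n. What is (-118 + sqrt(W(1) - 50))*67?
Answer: -7906 + 134*I*sqrt(13) ≈ -7906.0 + 483.14*I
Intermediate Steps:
W(n) = -1 - n
(-118 + sqrt(W(1) - 50))*67 = (-118 + sqrt((-1 - 1*1) - 50))*67 = (-118 + sqrt((-1 - 1) - 50))*67 = (-118 + sqrt(-2 - 50))*67 = (-118 + sqrt(-52))*67 = (-118 + 2*I*sqrt(13))*67 = -7906 + 134*I*sqrt(13)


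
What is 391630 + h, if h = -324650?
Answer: 66980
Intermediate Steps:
391630 + h = 391630 - 324650 = 66980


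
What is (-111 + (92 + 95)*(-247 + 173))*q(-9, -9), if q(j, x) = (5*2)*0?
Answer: 0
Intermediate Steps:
q(j, x) = 0 (q(j, x) = 10*0 = 0)
(-111 + (92 + 95)*(-247 + 173))*q(-9, -9) = (-111 + (92 + 95)*(-247 + 173))*0 = (-111 + 187*(-74))*0 = (-111 - 13838)*0 = -13949*0 = 0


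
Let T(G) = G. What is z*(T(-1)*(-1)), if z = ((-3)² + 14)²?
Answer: 529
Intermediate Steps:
z = 529 (z = (9 + 14)² = 23² = 529)
z*(T(-1)*(-1)) = 529*(-1*(-1)) = 529*1 = 529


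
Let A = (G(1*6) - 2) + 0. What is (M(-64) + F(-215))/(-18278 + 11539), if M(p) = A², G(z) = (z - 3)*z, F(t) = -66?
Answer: -190/6739 ≈ -0.028194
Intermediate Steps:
G(z) = z*(-3 + z) (G(z) = (-3 + z)*z = z*(-3 + z))
A = 16 (A = ((1*6)*(-3 + 1*6) - 2) + 0 = (6*(-3 + 6) - 2) + 0 = (6*3 - 2) + 0 = (18 - 2) + 0 = 16 + 0 = 16)
M(p) = 256 (M(p) = 16² = 256)
(M(-64) + F(-215))/(-18278 + 11539) = (256 - 66)/(-18278 + 11539) = 190/(-6739) = 190*(-1/6739) = -190/6739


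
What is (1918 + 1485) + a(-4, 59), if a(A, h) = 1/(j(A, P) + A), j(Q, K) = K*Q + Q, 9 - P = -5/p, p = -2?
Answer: 115701/34 ≈ 3403.0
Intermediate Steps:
P = 13/2 (P = 9 - (-5)/(-2) = 9 - (-5)*(-1)/2 = 9 - 1*5/2 = 9 - 5/2 = 13/2 ≈ 6.5000)
j(Q, K) = Q + K*Q
a(A, h) = 2/(17*A) (a(A, h) = 1/(A*(1 + 13/2) + A) = 1/(A*(15/2) + A) = 1/(15*A/2 + A) = 1/(17*A/2) = 2/(17*A))
(1918 + 1485) + a(-4, 59) = (1918 + 1485) + (2/17)/(-4) = 3403 + (2/17)*(-1/4) = 3403 - 1/34 = 115701/34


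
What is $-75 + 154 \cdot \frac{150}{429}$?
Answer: $- \frac{275}{13} \approx -21.154$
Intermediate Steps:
$-75 + 154 \cdot \frac{150}{429} = -75 + 154 \cdot 150 \cdot \frac{1}{429} = -75 + 154 \cdot \frac{50}{143} = -75 + \frac{700}{13} = - \frac{275}{13}$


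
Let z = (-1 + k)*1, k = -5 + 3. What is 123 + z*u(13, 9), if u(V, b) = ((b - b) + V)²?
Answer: -384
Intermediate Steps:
u(V, b) = V² (u(V, b) = (0 + V)² = V²)
k = -2
z = -3 (z = (-1 - 2)*1 = -3*1 = -3)
123 + z*u(13, 9) = 123 - 3*13² = 123 - 3*169 = 123 - 507 = -384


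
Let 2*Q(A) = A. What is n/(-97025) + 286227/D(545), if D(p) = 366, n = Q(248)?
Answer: 9257043097/11837050 ≈ 782.04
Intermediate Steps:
Q(A) = A/2
n = 124 (n = (½)*248 = 124)
n/(-97025) + 286227/D(545) = 124/(-97025) + 286227/366 = 124*(-1/97025) + 286227*(1/366) = -124/97025 + 95409/122 = 9257043097/11837050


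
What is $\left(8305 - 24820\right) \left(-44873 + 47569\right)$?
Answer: $-44524440$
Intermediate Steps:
$\left(8305 - 24820\right) \left(-44873 + 47569\right) = \left(-16515\right) 2696 = -44524440$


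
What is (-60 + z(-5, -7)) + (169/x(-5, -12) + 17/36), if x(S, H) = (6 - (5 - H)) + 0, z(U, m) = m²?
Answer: -10253/396 ≈ -25.891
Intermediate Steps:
x(S, H) = 1 + H (x(S, H) = (6 + (-5 + H)) + 0 = (1 + H) + 0 = 1 + H)
(-60 + z(-5, -7)) + (169/x(-5, -12) + 17/36) = (-60 + (-7)²) + (169/(1 - 12) + 17/36) = (-60 + 49) + (169/(-11) + 17*(1/36)) = -11 + (169*(-1/11) + 17/36) = -11 + (-169/11 + 17/36) = -11 - 5897/396 = -10253/396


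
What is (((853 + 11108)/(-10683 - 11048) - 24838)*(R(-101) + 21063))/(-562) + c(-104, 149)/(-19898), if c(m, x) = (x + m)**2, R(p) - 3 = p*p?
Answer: 83954035242263581/60752683039 ≈ 1.3819e+6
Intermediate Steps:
R(p) = 3 + p**2 (R(p) = 3 + p*p = 3 + p**2)
c(m, x) = (m + x)**2
(((853 + 11108)/(-10683 - 11048) - 24838)*(R(-101) + 21063))/(-562) + c(-104, 149)/(-19898) = (((853 + 11108)/(-10683 - 11048) - 24838)*((3 + (-101)**2) + 21063))/(-562) + (-104 + 149)**2/(-19898) = ((11961/(-21731) - 24838)*((3 + 10201) + 21063))*(-1/562) + 45**2*(-1/19898) = ((11961*(-1/21731) - 24838)*(10204 + 21063))*(-1/562) + 2025*(-1/19898) = ((-11961/21731 - 24838)*31267)*(-1/562) - 2025/19898 = -539766539/21731*31267*(-1/562) - 2025/19898 = -16876880374913/21731*(-1/562) - 2025/19898 = 16876880374913/12212822 - 2025/19898 = 83954035242263581/60752683039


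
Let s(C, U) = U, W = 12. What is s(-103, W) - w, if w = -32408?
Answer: 32420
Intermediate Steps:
s(-103, W) - w = 12 - 1*(-32408) = 12 + 32408 = 32420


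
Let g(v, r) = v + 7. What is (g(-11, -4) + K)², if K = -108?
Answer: 12544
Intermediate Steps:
g(v, r) = 7 + v
(g(-11, -4) + K)² = ((7 - 11) - 108)² = (-4 - 108)² = (-112)² = 12544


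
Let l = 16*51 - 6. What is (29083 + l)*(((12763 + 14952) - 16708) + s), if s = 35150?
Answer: 1379771201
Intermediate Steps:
l = 810 (l = 816 - 6 = 810)
(29083 + l)*(((12763 + 14952) - 16708) + s) = (29083 + 810)*(((12763 + 14952) - 16708) + 35150) = 29893*((27715 - 16708) + 35150) = 29893*(11007 + 35150) = 29893*46157 = 1379771201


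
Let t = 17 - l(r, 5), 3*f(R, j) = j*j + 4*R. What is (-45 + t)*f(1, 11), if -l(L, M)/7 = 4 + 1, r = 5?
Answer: 875/3 ≈ 291.67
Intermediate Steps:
l(L, M) = -35 (l(L, M) = -7*(4 + 1) = -7*5 = -35)
f(R, j) = j**2/3 + 4*R/3 (f(R, j) = (j*j + 4*R)/3 = (j**2 + 4*R)/3 = j**2/3 + 4*R/3)
t = 52 (t = 17 - 1*(-35) = 17 + 35 = 52)
(-45 + t)*f(1, 11) = (-45 + 52)*((1/3)*11**2 + (4/3)*1) = 7*((1/3)*121 + 4/3) = 7*(121/3 + 4/3) = 7*(125/3) = 875/3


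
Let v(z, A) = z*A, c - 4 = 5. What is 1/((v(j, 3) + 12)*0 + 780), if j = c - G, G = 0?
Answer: 1/780 ≈ 0.0012821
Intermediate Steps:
c = 9 (c = 4 + 5 = 9)
j = 9 (j = 9 - 1*0 = 9 + 0 = 9)
v(z, A) = A*z
1/((v(j, 3) + 12)*0 + 780) = 1/((3*9 + 12)*0 + 780) = 1/((27 + 12)*0 + 780) = 1/(39*0 + 780) = 1/(0 + 780) = 1/780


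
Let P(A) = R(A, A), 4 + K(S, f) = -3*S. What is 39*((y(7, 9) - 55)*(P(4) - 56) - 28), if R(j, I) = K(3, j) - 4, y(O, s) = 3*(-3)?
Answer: 181116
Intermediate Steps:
K(S, f) = -4 - 3*S
y(O, s) = -9
R(j, I) = -17 (R(j, I) = (-4 - 3*3) - 4 = (-4 - 9) - 4 = -13 - 4 = -17)
P(A) = -17
39*((y(7, 9) - 55)*(P(4) - 56) - 28) = 39*((-9 - 55)*(-17 - 56) - 28) = 39*(-64*(-73) - 28) = 39*(4672 - 28) = 39*4644 = 181116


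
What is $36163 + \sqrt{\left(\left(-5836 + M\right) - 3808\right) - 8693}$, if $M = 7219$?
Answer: $36163 + i \sqrt{11118} \approx 36163.0 + 105.44 i$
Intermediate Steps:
$36163 + \sqrt{\left(\left(-5836 + M\right) - 3808\right) - 8693} = 36163 + \sqrt{\left(\left(-5836 + 7219\right) - 3808\right) - 8693} = 36163 + \sqrt{\left(1383 - 3808\right) - 8693} = 36163 + \sqrt{-2425 - 8693} = 36163 + \sqrt{-11118} = 36163 + i \sqrt{11118}$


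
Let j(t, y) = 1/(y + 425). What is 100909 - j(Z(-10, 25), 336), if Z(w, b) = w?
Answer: 76791748/761 ≈ 1.0091e+5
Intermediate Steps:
j(t, y) = 1/(425 + y)
100909 - j(Z(-10, 25), 336) = 100909 - 1/(425 + 336) = 100909 - 1/761 = 76791748/761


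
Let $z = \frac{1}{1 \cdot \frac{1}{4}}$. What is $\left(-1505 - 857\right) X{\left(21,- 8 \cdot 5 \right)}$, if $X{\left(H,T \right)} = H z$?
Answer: $-198408$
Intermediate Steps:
$z = 4$ ($z = \frac{1}{1 \cdot \frac{1}{4}} = \frac{1}{\frac{1}{4}} = 4$)
$X{\left(H,T \right)} = 4 H$ ($X{\left(H,T \right)} = H 4 = 4 H$)
$\left(-1505 - 857\right) X{\left(21,- 8 \cdot 5 \right)} = \left(-1505 - 857\right) 4 \cdot 21 = \left(-1505 - 857\right) 84 = \left(-2362\right) 84 = -198408$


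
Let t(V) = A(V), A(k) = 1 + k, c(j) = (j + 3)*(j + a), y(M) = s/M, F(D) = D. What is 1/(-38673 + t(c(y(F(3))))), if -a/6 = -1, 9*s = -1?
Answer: -729/28179008 ≈ -2.5870e-5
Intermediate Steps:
s = -1/9 (s = (1/9)*(-1) = -1/9 ≈ -0.11111)
a = 6 (a = -6*(-1) = 6)
y(M) = -1/(9*M)
c(j) = (3 + j)*(6 + j) (c(j) = (j + 3)*(j + 6) = (3 + j)*(6 + j))
t(V) = 1 + V
1/(-38673 + t(c(y(F(3))))) = 1/(-38673 + (1 + (18 + (-1/9/3)**2 + 9*(-1/9/3)))) = 1/(-38673 + (1 + (18 + (-1/9*1/3)**2 + 9*(-1/9*1/3)))) = 1/(-38673 + (1 + (18 + (-1/27)**2 + 9*(-1/27)))) = 1/(-38673 + (1 + (18 + 1/729 - 1/3))) = 1/(-38673 + (1 + 12880/729)) = 1/(-38673 + 13609/729) = 1/(-28179008/729) = -729/28179008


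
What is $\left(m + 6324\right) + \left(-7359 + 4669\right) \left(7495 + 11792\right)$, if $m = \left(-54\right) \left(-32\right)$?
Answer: $-51873978$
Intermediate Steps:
$m = 1728$
$\left(m + 6324\right) + \left(-7359 + 4669\right) \left(7495 + 11792\right) = \left(1728 + 6324\right) + \left(-7359 + 4669\right) \left(7495 + 11792\right) = 8052 - 51882030 = -51873978$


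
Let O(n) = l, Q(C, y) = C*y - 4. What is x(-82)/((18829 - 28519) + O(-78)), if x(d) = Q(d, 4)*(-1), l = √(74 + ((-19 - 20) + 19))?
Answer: -536180/15649341 - 166*√6/15649341 ≈ -0.034288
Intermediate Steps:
Q(C, y) = -4 + C*y
l = 3*√6 (l = √(74 + (-39 + 19)) = √(74 - 20) = √54 = 3*√6 ≈ 7.3485)
O(n) = 3*√6
x(d) = 4 - 4*d (x(d) = (-4 + d*4)*(-1) = (-4 + 4*d)*(-1) = 4 - 4*d)
x(-82)/((18829 - 28519) + O(-78)) = (4 - 4*(-82))/((18829 - 28519) + 3*√6) = (4 + 328)/(-9690 + 3*√6) = 332/(-9690 + 3*√6)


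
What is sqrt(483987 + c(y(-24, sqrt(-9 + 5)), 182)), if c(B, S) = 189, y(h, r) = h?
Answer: 4*sqrt(30261) ≈ 695.83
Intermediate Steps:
sqrt(483987 + c(y(-24, sqrt(-9 + 5)), 182)) = sqrt(483987 + 189) = sqrt(484176) = 4*sqrt(30261)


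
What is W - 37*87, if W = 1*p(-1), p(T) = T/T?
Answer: -3218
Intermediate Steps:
p(T) = 1
W = 1 (W = 1*1 = 1)
W - 37*87 = 1 - 37*87 = 1 - 3219 = -3218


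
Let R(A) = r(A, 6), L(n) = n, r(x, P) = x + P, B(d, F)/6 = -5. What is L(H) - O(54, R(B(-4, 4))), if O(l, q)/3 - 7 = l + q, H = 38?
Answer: -73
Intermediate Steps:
B(d, F) = -30 (B(d, F) = 6*(-5) = -30)
r(x, P) = P + x
R(A) = 6 + A
O(l, q) = 21 + 3*l + 3*q (O(l, q) = 21 + 3*(l + q) = 21 + (3*l + 3*q) = 21 + 3*l + 3*q)
L(H) - O(54, R(B(-4, 4))) = 38 - (21 + 3*54 + 3*(6 - 30)) = 38 - (21 + 162 + 3*(-24)) = 38 - (21 + 162 - 72) = 38 - 1*111 = 38 - 111 = -73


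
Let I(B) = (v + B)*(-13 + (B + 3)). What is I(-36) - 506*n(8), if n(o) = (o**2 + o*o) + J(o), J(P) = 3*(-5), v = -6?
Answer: -55246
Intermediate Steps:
J(P) = -15
n(o) = -15 + 2*o**2 (n(o) = (o**2 + o*o) - 15 = (o**2 + o**2) - 15 = 2*o**2 - 15 = -15 + 2*o**2)
I(B) = (-10 + B)*(-6 + B) (I(B) = (-6 + B)*(-13 + (B + 3)) = (-6 + B)*(-13 + (3 + B)) = (-6 + B)*(-10 + B) = (-10 + B)*(-6 + B))
I(-36) - 506*n(8) = (60 + (-36)**2 - 16*(-36)) - 506*(-15 + 2*8**2) = (60 + 1296 + 576) - 506*(-15 + 2*64) = 1932 - 506*(-15 + 128) = 1932 - 506*113 = 1932 - 57178 = -55246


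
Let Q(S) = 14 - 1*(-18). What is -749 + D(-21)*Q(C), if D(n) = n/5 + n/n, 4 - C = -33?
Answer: -4257/5 ≈ -851.40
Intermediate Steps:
C = 37 (C = 4 - 1*(-33) = 4 + 33 = 37)
D(n) = 1 + n/5 (D(n) = n*(⅕) + 1 = n/5 + 1 = 1 + n/5)
Q(S) = 32 (Q(S) = 14 + 18 = 32)
-749 + D(-21)*Q(C) = -749 + (1 + (⅕)*(-21))*32 = -749 + (1 - 21/5)*32 = -749 - 16/5*32 = -749 - 512/5 = -4257/5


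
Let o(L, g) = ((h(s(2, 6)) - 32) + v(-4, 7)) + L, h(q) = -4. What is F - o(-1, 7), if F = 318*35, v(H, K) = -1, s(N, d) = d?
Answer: 11168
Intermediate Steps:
F = 11130
o(L, g) = -37 + L (o(L, g) = ((-4 - 32) - 1) + L = (-36 - 1) + L = -37 + L)
F - o(-1, 7) = 11130 - (-37 - 1) = 11130 - 1*(-38) = 11130 + 38 = 11168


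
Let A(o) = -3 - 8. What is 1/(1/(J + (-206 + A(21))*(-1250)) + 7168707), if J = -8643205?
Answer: 8371955/60016092412184 ≈ 1.3950e-7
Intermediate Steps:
A(o) = -11
1/(1/(J + (-206 + A(21))*(-1250)) + 7168707) = 1/(1/(-8643205 + (-206 - 11)*(-1250)) + 7168707) = 1/(1/(-8643205 - 217*(-1250)) + 7168707) = 1/(1/(-8643205 + 271250) + 7168707) = 1/(1/(-8371955) + 7168707) = 1/(-1/8371955 + 7168707) = 1/(60016092412184/8371955) = 8371955/60016092412184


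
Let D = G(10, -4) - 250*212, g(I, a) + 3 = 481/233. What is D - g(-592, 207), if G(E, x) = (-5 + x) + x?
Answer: -12351811/233 ≈ -53012.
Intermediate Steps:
G(E, x) = -5 + 2*x
g(I, a) = -218/233 (g(I, a) = -3 + 481/233 = -218/233)
D = -53013 (D = (-5 + 2*(-4)) - 250*212 = (-5 - 8) - 53000 = -13 - 53000 = -53013)
D - g(-592, 207) = -53013 - 1*(-218/233) = -53013 + 218/233 = -12351811/233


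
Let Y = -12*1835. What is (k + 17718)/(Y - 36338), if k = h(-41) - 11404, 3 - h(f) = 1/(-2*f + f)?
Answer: -129498/1196339 ≈ -0.10825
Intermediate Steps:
h(f) = 3 + 1/f (h(f) = 3 - 1/(-2*f + f) = 3 - 1/((-f)) = 3 - (-1)/f = 3 + 1/f)
Y = -22020
k = -467442/41 (k = (3 + 1/(-41)) - 11404 = (3 - 1/41) - 11404 = 122/41 - 11404 = -467442/41 ≈ -11401.)
(k + 17718)/(Y - 36338) = (-467442/41 + 17718)/(-22020 - 36338) = (258996/41)/(-58358) = (258996/41)*(-1/58358) = -129498/1196339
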